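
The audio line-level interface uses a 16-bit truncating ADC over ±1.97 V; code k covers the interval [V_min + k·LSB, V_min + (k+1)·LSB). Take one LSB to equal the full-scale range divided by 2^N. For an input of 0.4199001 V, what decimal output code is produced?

39752

Full-scale range = 1.97 V − (-1.97 V) = 3.94 V. LSB = 3.94 V / 2^16 ≈ 60.12 µV.
V_in − V_min = 0.4199001 − (-1.97) = 2.3899001 V.
Divide by LSB: 2.3899001 × 65536/3.94 = 39752.4094.
Truncating gives code 39752.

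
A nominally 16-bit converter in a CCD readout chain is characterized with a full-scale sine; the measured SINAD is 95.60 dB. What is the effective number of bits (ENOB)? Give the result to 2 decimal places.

15.59 bits

Inverting SNR = 6.02 N + 1.76: N_eff = (95.60 − 1.76)/6.02 = 15.5880.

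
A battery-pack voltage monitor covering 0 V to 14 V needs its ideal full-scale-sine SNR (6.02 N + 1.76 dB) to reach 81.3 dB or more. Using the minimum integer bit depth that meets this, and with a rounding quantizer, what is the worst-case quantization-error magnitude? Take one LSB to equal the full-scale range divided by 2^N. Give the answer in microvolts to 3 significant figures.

V_FS = 14 V.
Required N = ⌈(81.3 − 1.76)/6.02⌉ = ⌈13.213⌉ = 14.
LSB = 14 V ÷ 2^14 = 14/16384 V = 0.85449 mV.
Max error for round-to-nearest is LSB/2 = 427 µV.

427 µV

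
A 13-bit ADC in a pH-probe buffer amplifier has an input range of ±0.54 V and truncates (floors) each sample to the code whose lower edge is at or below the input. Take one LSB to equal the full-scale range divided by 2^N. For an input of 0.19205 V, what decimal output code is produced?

The full-scale span is 0.54 − (-0.54) = 1.08 V. LSB = 1.08 V / 2^13 ≈ 131.8 µV.
(V_in − V_min) × 2^13/range = (0.19205 − (-0.54)) × 8192/1.08 = 5552.735.
Floor → code = 5552.

5552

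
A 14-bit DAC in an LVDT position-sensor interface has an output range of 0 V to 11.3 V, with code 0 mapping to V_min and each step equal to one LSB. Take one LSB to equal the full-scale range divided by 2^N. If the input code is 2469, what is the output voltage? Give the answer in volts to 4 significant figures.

1.703 V

Range is 11.3 V. LSB = 11.3 V / 2^14.
Output = V_min + (2469/16384) × range = 0 + 0.150696 × 11.3 V
      = 0 V + 1.70286 V = 1.70286 V.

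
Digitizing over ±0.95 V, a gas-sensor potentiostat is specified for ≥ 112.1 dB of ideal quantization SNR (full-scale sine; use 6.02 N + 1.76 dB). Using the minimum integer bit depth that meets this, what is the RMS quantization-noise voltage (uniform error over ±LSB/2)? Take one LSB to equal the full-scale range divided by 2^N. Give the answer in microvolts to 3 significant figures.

1.05 µV

Range = 0.95 − (-0.95) = 1.9 V.
N ≥ (112.1 − 1.76)/6.02 = 18.329 → N_min = 19.
Step size = 1.9/524288 V = 3.6240 µV.
RMS noise = LSB/√12 = 1.05 µV.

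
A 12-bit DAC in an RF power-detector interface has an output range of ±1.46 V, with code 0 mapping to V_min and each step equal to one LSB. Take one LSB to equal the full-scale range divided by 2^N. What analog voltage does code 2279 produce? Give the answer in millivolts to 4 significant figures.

Range = 1.46 − (-1.46) = 2.92 V. LSB = 2.92 V / 2^12.
V_out = -1.46 + 2279 × (2.92/4096) V
      = -1.46 V + 1.62468 V = 0.164678 V.

164.7 mV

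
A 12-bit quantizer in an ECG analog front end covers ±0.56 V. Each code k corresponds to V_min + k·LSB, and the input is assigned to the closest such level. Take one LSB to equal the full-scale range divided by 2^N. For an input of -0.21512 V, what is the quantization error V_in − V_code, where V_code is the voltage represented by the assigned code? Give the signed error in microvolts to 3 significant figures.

Full-scale range = 0.56 V − (-0.56 V) = 1.12 V. LSB = 1.12 V / 2^12 ≈ 273.4 µV.
(V_in − V_min)/LSB = (-0.21512 − (-0.56)) × 4096/1.12 = 1261.2754 → nearest code k = 1261.
V_code = V_min + k × range/2^12 = -0.56 + 1261 × 1.12/4096 = -0.2151953125 V.
e = -0.21512 − (-0.2151953125) = +75.3 µV.

+75.3 µV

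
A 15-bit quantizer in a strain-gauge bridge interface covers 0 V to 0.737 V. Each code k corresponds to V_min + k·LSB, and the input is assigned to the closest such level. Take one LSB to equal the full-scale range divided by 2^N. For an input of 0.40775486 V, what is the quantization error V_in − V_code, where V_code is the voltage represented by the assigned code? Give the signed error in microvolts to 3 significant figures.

Full-scale range = 0.737 V. LSB = 0.737 V / 2^15 ≈ 22.49 µV.
(0.40775486 − (0)) / LSB = 0.40775486 × 32768/0.737 = 18129.3233. Nearest integer: k = 18129.
V_code = V_min + k × range/2^15 = 0 + 18129 × 0.737/32768 = 0.40774758911 V.
V_in − V_code = 0.40775486 − (0.40774758911) = +7.27 µV.

+7.27 µV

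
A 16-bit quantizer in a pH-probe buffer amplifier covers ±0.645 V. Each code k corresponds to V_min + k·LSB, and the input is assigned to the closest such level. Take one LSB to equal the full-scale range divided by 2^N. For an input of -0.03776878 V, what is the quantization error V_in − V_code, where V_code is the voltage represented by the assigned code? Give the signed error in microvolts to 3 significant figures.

Range = 0.645 − (-0.645) = 1.29 V. LSB = 1.29 V / 2^16 ≈ 19.68 µV.
(-0.03776878 − (-0.645)) / LSB = 0.60723122 × 65536/1.29 = 30849.2289. Nearest integer: k = 30849.
V_code = V_min + k × range/2^16 = -0.645 + 30849 × 1.29/65536 = -0.037773284912 V.
Error = V_in − V_code = -0.03776878 − (-0.037773284912) = +4.50 µV.

+4.50 µV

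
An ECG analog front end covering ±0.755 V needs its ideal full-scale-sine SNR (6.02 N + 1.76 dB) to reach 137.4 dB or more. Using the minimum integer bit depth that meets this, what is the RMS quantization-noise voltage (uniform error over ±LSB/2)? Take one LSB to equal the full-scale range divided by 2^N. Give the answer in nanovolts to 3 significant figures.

52.0 nV

Span: 0.755 V − (-0.755 V) = 1.51 V.
N ≥ (137.4 − 1.76)/6.02 = 22.532 → N_min = 23.
LSB = 1.51 V / 2^23 = 180.01 nV.
σ_q = LSB/√12 = 180.01 nV/3.4641 = 52.0 nV.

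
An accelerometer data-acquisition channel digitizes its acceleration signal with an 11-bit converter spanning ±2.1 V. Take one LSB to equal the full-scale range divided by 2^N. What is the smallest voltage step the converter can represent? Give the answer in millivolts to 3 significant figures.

The full-scale span is 2.1 − (-2.1) = 4.2 V.
Number of codes = 2^11 = 2048.
LSB = 4.2 V / 2^11 = 2.05 mV.

2.05 mV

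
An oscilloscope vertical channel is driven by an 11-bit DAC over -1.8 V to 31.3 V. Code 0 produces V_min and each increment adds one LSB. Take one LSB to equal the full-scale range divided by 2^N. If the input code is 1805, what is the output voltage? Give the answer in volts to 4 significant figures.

Span: 31.3 V − (-1.8 V) = 33.1 V. LSB = 33.1 V / 2^11.
V_out = -1.8 + 1805 × (33.1/2048) V
      = -1.8 + 29.1726 = 27.3726 V.

27.37 V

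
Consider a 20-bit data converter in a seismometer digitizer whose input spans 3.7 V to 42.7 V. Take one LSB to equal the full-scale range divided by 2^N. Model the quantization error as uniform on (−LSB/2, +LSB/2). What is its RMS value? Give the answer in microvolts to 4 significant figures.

10.74 µV

Span: 42.7 V − (3.7 V) = 39 V.
Step size = 39/1048576 V = 37.1933 µV.
RMS of a uniform error over width LSB is LSB/√12 = 10.74 µV.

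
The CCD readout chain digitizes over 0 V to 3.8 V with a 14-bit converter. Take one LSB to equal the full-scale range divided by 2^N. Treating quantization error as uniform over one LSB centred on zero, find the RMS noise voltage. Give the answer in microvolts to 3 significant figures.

67.0 µV

Span = 3.8 V.
LSB = 3.8 V ÷ 2^14 = 3.8/16384 V = 231.93 µV.
RMS of a uniform error over width LSB is LSB/√12 = 67.0 µV.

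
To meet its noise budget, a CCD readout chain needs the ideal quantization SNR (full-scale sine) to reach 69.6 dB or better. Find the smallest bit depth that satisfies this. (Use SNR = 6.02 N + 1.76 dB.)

12 bits

Required N = ⌈(69.6 − 1.76)/6.02⌉ = ⌈11.269⌉ = 12.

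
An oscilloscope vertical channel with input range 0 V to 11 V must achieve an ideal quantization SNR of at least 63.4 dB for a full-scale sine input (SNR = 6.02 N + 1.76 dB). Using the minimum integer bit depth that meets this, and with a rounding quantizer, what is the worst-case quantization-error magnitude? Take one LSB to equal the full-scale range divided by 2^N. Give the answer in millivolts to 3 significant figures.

V_FS = 11 V.
Solving 6.02 N ≥ 63.4 − 1.76: N ≥ 10.239. Round up → N = 11.
Step size = 11/2048 V = 5.3711 mV.
|e|_max = LSB/2 = 2.69 mV.

2.69 mV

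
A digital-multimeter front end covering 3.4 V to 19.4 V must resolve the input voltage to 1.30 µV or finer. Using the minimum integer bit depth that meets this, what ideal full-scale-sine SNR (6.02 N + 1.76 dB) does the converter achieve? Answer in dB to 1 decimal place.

146.2 dB

The full-scale span is 19.4 − (3.4) = 16 V.
16 V / 1.30 µV = 1.231e7. Since 2^23 = 8388608 and 2^24 = 16777216, N = 24.
6.02(24) + 1.76 = 146.24 dB.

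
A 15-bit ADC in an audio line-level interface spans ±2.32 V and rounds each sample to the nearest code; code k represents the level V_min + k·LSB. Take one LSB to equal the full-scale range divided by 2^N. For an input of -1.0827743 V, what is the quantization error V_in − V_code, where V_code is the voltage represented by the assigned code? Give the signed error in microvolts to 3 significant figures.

+52.8 µV

Full-scale range = 2.32 V − (-2.32 V) = 4.64 V. LSB = 4.64 V / 2^15 ≈ 141.6 µV.
Position in LSBs: (-1.0827743 − (-2.32)) × 32768/4.64 = 8737.3732; rounding gives k = 8737.
Reconstructed level: -2.32 + 8737 × 4.64/32768 V = -1.0828271484 V.
e = -1.0827743 − (-1.0828271484) = +52.8 µV.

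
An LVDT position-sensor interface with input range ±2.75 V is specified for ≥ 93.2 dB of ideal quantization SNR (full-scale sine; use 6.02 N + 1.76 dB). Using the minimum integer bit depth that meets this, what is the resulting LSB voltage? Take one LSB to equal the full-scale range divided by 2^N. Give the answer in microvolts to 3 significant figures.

Span: 2.75 V − (-2.75 V) = 5.5 V.
Solving 6.02 N ≥ 93.2 − 1.76: N ≥ 15.189. Round up → N = 16.
LSB = 5.5 V / 2^16 = 83.9 µV.

83.9 µV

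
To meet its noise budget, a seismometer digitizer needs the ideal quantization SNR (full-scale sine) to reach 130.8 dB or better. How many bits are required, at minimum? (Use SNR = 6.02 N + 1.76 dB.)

Solving 6.02 N ≥ 130.8 − 1.76: N ≥ 21.435. Round up → N = 22.

22 bits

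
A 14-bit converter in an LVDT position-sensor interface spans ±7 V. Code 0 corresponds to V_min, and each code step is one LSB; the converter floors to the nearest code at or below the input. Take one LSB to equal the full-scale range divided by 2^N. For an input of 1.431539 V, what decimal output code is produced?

9867

Range = 7 − (-7) = 14 V. LSB = 14 V / 2^14 ≈ 0.8545 mV.
(V_in − V_min) × 2^14/range = (1.431539 − (-7)) × 16384/14 = 9867.310.
Floor → code = 9867.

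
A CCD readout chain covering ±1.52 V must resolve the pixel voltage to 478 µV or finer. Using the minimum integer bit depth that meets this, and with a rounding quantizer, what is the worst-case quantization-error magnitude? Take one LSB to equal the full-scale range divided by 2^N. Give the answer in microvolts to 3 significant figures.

186 µV

Range = 1.52 − (-1.52) = 3.04 V.
Required number of levels: 3.04/478 µV = 6359.8; smallest N with 2^N ≥ that is 13.
LSB = 3.04 V ÷ 2^13 = 3.04/8192 V = 371.09 µV.
Max error for round-to-nearest is LSB/2 = 186 µV.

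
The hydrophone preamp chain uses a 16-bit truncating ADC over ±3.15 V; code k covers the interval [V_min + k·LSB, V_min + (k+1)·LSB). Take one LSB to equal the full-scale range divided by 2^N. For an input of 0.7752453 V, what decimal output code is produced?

40832

Range = 3.15 − (-3.15) = 6.3 V. LSB = 6.3 V / 2^16 ≈ 96.13 µV.
(V_in − V_min) × 2^16/range = (0.7752453 − (-3.15)) × 65536/6.3 = 40832.520.
Floor → code = 40832.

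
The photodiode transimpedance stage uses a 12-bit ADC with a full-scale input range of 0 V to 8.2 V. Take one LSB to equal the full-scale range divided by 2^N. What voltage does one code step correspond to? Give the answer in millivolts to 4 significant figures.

Full-scale range = 8.2 V.
Number of codes = 2^12 = 4096.
Step size = 8.2/4096 V = 2.002 mV.

2.002 mV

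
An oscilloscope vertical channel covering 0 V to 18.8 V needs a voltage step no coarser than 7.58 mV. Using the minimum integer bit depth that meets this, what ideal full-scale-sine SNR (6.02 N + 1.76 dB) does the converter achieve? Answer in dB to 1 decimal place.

Full-scale range = 18.8 V.
Levels needed ≥ 18.8/7.58 mV = 2480. 2^12 = 4096 suffices, so N_min = 12.
SNR = 6.02 × 12 + 1.76 = 74.00 dB.

74.0 dB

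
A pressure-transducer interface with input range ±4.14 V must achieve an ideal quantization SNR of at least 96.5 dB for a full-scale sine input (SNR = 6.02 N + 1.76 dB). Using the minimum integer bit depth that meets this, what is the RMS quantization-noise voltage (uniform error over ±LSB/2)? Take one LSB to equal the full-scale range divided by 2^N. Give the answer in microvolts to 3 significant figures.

The full-scale span is 4.14 − (-4.14) = 8.28 V.
N ≥ (96.5 − 1.76)/6.02 = 15.738 → N_min = 16.
LSB = 8.28 V ÷ 2^16 = 8.28/65536 V = 126.34 µV.
V_rms = LSB/√12 = 36.5 µV.

36.5 µV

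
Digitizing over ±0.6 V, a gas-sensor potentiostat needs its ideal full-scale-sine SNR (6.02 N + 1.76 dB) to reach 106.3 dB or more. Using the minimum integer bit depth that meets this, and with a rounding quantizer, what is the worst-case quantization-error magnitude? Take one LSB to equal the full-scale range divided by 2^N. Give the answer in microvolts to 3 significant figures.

2.29 µV

Full-scale range = 0.6 V − (-0.6 V) = 1.2 V.
6.02 N + 1.76 ≥ 106.3 gives N ≥ 17.365, so the minimum integer is 18.
LSB = 1.2 V ÷ 2^18 = 1.2/262144 V = 4.5776 µV.
|e|_max = LSB/2 = 2.29 µV.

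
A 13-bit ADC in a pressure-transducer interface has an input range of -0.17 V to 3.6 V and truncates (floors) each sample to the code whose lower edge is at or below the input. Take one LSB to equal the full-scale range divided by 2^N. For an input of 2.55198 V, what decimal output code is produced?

Full-scale range = 3.6 V − (-0.17 V) = 3.77 V. LSB = 3.77 V / 2^13 ≈ 460.2 µV.
(V_in − V_min) × 2^13/range = (2.55198 − (-0.17)) × 8192/3.77 = 5914.711.
Floor → code = 5914.

5914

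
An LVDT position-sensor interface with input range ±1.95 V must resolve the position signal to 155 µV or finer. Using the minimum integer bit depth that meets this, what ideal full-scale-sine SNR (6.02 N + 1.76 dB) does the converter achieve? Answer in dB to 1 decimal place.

92.1 dB

The full-scale span is 1.95 − (-1.95) = 3.9 V.
3.9 V / 155 µV = 25160. Since 2^14 = 16384 and 2^15 = 32768, N = 15.
Ideal SNR at N = 15: 6.02·15 + 1.76 = 92.1 dB.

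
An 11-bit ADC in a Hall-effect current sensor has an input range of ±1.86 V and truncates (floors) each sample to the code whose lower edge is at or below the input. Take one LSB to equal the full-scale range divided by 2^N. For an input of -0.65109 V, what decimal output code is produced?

Range = 1.86 − (-1.86) = 3.72 V. LSB = 3.72 V / 2^11 ≈ 1.816 mV.
(V_in − V_min) × 2^11/range = (-0.65109 − (-1.86)) × 2048/3.72 = 665.550.
Floor → code = 665.

665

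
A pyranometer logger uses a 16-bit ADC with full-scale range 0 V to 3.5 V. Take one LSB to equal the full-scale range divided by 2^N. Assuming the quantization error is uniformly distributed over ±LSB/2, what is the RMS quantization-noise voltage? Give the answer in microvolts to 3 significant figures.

15.4 µV

Span = 3.5 V.
Step size = 3.5/65536 V = 53.406 µV.
V_rms = LSB/√12 = 53.406 µV / √12 = 15.4 µV.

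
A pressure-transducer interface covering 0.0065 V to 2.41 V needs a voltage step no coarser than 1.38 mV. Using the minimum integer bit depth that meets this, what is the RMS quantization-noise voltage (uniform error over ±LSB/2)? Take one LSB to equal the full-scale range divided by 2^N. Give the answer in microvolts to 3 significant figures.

339 µV

Range = 2.41 − (0.0065) = 2.4035 V.
2.4035 V / 1.38 mV = 1742. Since 2^10 = 1024 and 2^11 = 2048, N = 11.
One LSB is 2.4035 V / 2048 = 1.1736 mV.
V_rms = LSB/√12 = 339 µV.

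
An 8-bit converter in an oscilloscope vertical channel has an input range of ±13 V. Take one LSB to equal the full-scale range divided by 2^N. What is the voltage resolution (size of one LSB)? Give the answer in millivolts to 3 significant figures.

102 mV

Full-scale range = 13 V − (-13 V) = 26 V.
There are 2^8 = 256 steps.
LSB = 26 V ÷ 2^8 = 26/256 V = 102 mV.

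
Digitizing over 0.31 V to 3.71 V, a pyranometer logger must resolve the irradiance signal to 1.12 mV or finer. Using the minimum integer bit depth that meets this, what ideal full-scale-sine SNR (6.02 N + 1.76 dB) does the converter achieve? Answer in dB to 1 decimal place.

Range = 3.71 − (0.31) = 3.4 V.
Need 2^N ≥ 3.4 V / 1.12 mV = 3036 → N_min = 12.
Ideal SNR at N = 12: 6.02·12 + 1.76 = 74.0 dB.

74.0 dB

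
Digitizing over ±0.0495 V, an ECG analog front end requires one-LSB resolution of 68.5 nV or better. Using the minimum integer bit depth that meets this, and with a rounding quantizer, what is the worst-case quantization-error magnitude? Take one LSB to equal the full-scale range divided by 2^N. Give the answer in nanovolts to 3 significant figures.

Full-scale range = 0.0495 V − (-0.0495 V) = 0.099 V.
Required number of levels: 0.099/68.5 nV = 1.4453e6; smallest N with 2^N ≥ that is 21.
One LSB is 0.099 V / 2097152 = 47.207 nV.
|e|_max = LSB/2 = 23.6 nV.

23.6 nV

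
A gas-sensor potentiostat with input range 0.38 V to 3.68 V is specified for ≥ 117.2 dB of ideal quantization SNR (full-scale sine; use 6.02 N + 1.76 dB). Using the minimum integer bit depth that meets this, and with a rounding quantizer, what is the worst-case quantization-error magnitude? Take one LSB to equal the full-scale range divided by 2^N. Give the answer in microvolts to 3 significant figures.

Range = 3.68 − (0.38) = 3.3 V.
Solving 6.02 N ≥ 117.2 − 1.76: N ≥ 19.176. Round up → N = 20.
LSB = 3.3 V ÷ 2^20 = 3.3/1048576 V = 3.1471 µV.
|e|_max = LSB/2 = 1.57 µV.

1.57 µV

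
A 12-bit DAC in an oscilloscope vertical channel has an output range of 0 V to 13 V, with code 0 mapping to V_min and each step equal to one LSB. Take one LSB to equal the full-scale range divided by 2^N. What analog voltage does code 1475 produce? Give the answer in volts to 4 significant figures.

4.681 V

Full-scale range = 13 V. LSB = 13 V / 2^12.
Output = V_min + (1475/4096) × range = 0 + 0.360107 × 13 V
      = 0 V + 4.68140 V = 4.68140 V.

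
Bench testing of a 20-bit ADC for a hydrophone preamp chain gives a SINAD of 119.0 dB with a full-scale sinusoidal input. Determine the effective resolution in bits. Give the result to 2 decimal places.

19.48 bits

ENOB = (SINAD − 1.76) / 6.02 = (119.0 − 1.76) / 6.02 = 117.24 / 6.02 = 19.4751.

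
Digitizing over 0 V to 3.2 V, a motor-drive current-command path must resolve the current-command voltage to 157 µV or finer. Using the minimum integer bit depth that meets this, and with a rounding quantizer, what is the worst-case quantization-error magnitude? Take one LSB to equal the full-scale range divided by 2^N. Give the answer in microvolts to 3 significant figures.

Range is 3.2 V.
Required number of levels: 3.2/157 µV = 20382; smallest N with 2^N ≥ that is 15.
LSB = 3.2 V / 2^15 = 97.656 µV.
Half an LSB is 48.8 µV.

48.8 µV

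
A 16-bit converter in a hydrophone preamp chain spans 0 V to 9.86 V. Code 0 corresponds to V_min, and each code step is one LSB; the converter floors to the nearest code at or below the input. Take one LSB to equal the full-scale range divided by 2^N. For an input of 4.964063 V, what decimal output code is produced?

Span = 9.86 V. LSB = 9.86 V / 2^16 ≈ 150.5 µV.
code = ⌊(V_in − V_min)/LSB⌋ = ⌊(V_in − V_min) × 2^16 / range⌋
     = ⌊(4.964063 − (0)) × 65536 / 9.86⌋ = ⌊4.964063 × 65536/9.86⌋
     = ⌊32994.405⌋ = 32994.

32994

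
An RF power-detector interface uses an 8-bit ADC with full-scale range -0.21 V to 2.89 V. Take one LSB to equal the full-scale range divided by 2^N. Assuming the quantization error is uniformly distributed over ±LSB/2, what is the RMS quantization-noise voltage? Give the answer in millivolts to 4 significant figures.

The full-scale span is 2.89 − (-0.21) = 3.1 V.
One LSB is 3.1 V / 256 = 12.1094 mV.
For a uniform distribution on [−LSB/2, +LSB/2], V_rms = LSB/√12 = 12.1094 mV/3.4641 = 3.496 mV.

3.496 mV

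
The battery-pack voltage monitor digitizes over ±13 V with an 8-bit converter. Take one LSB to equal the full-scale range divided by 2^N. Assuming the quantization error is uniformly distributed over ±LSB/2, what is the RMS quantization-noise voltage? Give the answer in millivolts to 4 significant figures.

29.32 mV

Range = 13 − (-13) = 26 V.
Step size = 26/256 V = 101.563 mV.
RMS of a uniform error over width LSB is LSB/√12 = 29.32 mV.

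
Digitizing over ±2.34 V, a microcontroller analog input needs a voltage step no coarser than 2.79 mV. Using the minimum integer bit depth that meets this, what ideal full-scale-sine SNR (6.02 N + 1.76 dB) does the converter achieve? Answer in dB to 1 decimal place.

The full-scale span is 2.34 − (-2.34) = 4.68 V.
Levels needed ≥ 4.68/2.79 mV = 1677. 2^11 = 2048 suffices, so N_min = 11.
SNR = 6.02 × 11 + 1.76 = 67.98 dB.

68.0 dB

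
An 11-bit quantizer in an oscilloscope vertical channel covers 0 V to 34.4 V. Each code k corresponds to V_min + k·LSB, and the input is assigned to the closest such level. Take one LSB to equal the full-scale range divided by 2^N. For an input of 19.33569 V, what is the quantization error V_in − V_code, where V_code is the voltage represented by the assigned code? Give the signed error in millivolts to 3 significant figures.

+2.49 mV

Span = 34.4 V. LSB = 34.4 V / 2^11 ≈ 16.80 mV.
(19.33569 − (0)) / LSB = 19.33569 × 2048/34.4 = 1151.1481. Nearest integer: k = 1151.
V_code = 0 + (1151/2048) × 34.4 = 19.33320313 V.
V_in − V_code = 19.33569 − (19.33320313) = +2.49 mV.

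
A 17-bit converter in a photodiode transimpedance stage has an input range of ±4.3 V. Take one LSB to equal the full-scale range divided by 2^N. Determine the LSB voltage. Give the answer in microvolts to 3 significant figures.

65.6 µV

Range = 4.3 − (-4.3) = 8.6 V.
There are 2^17 = 131072 steps.
Step size = 8.6/131072 V = 65.6 µV.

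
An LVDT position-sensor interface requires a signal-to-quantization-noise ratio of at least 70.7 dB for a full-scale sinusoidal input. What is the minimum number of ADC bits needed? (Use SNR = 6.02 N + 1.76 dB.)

12 bits

Solving 6.02 N ≥ 70.7 − 1.76: N ≥ 11.452. Round up → N = 12.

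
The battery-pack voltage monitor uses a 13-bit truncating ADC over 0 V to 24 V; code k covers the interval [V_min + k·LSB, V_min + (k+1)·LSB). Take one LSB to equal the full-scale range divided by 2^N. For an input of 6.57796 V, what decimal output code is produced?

2245

Range is 24 V. LSB = 24 V / 2^13 ≈ 2.930 mV.
V_in − V_min = 6.57796 − (0) = 6.57796 V.
Divide by LSB: 6.57796 × 8192/24 = 2245.2770.
Truncating gives code 2245.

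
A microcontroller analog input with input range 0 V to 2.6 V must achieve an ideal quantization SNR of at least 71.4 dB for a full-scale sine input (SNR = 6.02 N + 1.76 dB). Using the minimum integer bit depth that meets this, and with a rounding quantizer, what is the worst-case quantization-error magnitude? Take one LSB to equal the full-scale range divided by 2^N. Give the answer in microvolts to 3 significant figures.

317 µV

Span = 2.6 V.
Required N = ⌈(71.4 − 1.76)/6.02⌉ = ⌈11.568⌉ = 12.
LSB = 2.6 V / 2^12 = 0.63477 mV.
Max error for round-to-nearest is LSB/2 = 317 µV.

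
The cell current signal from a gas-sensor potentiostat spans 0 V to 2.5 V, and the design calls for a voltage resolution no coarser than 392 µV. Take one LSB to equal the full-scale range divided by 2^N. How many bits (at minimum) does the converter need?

Range is 2.5 V.
Levels needed ≥ 2.5/392 µV = 6378. 2^13 = 8192 suffices, so N_min = 13.

13 bits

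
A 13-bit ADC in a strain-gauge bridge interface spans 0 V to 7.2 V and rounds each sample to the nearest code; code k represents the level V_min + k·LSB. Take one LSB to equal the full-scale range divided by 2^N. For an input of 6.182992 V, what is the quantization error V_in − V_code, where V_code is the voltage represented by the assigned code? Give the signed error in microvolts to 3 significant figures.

V_FS = 7.2 V. LSB = 7.2 V / 2^13 ≈ 0.8789 mV.
(6.182992 − (0)) / LSB = 6.182992 × 8192/7.2 = 7034.8709. Nearest integer: k = 7035.
Reconstructed level: 0 + 7035 × 7.2/8192 V = 6.183105469 V.
Error = V_in − V_code = 6.182992 − (6.183105469) = −113 µV.

−113 µV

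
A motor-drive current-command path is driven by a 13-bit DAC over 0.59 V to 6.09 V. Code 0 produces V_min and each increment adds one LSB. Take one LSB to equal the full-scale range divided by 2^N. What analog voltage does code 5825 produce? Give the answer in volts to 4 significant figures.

Full-scale range = 6.09 V − (0.59 V) = 5.5 V. LSB = 5.5 V / 2^13.
Output = V_min + (5825/8192) × range = 0.59 + 0.711060 × 5.5 V
      = 0.59 + 3.91083 = 4.50083 V.

4.501 V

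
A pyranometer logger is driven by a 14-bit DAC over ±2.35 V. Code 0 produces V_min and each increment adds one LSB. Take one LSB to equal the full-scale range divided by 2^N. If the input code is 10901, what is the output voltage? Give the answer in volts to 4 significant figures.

0.7771 V

Range = 2.35 − (-2.35) = 4.7 V. LSB = 4.7 V / 2^14.
V_out = -2.35 + 10901 × (4.7/16384) V
      = -2.35 V + 3.12712 V = 0.777118 V.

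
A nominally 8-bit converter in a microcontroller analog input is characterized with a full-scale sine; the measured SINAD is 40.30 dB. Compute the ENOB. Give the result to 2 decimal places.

6.40 bits

Inverting SNR = 6.02 N + 1.76: N_eff = (40.30 − 1.76)/6.02 = 6.4020.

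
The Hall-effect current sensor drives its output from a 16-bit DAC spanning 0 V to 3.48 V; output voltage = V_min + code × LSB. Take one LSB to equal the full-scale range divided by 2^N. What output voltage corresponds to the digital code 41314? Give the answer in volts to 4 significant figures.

2.194 V

Span = 3.48 V. LSB = 3.48 V / 2^16.
V_out = 0 + 41314 × (3.48/65536) V
      = 0 + 2.19380 = 2.19380 V.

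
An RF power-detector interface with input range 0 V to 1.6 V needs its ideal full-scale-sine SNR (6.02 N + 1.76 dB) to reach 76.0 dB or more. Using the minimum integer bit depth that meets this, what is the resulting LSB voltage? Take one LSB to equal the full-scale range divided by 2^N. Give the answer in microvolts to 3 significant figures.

195 µV

Span = 1.6 V.
N ≥ (76.0 − 1.76)/6.02 = 12.332 → N_min = 13.
One LSB is 1.6 V / 8192 = 195 µV.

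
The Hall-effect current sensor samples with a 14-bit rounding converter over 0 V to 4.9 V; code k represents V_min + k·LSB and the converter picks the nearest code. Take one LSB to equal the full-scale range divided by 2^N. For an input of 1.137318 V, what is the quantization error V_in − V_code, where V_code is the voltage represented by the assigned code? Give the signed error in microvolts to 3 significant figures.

−53.8 µV

Span = 4.9 V. LSB = 4.9 V / 2^14 ≈ 299.1 µV.
Position in LSBs: (1.137318 − (0)) × 16384/4.9 = 3802.8200; rounding gives k = 3803.
Reconstructed level: 0 + 3803 × 4.9/16384 V = 1.1373718262 V.
V_in − V_code = 1.137318 − (1.1373718262) = −53.8 µV.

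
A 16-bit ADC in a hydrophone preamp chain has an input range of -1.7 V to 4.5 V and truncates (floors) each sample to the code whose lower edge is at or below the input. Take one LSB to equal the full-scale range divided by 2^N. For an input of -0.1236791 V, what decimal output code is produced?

16662

Full-scale range = 4.5 V − (-1.7 V) = 6.2 V. LSB = 6.2 V / 2^16 ≈ 94.60 µV.
code = ⌊(V_in − V_min)/LSB⌋ = ⌊(V_in − V_min) × 2^16 / range⌋
     = ⌊(-0.1236791 − (-1.7)) × 65536 / 6.2⌋ = ⌊1.5763209 × 65536/6.2⌋
     = ⌊16662.220⌋ = 16662.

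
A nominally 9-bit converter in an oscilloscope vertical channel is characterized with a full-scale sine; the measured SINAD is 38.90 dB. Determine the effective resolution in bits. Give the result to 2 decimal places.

6.17 bits

Inverting SNR = 6.02 N + 1.76: N_eff = (38.90 − 1.76)/6.02 = 6.1694.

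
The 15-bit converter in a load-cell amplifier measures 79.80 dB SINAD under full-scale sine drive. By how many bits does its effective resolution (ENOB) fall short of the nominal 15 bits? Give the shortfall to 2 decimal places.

N_eff = (79.80 − 1.76)/6.02 = 12.9635 bits.
15 − 12.9635 = 2.04 bits below nominal.

2.04 bits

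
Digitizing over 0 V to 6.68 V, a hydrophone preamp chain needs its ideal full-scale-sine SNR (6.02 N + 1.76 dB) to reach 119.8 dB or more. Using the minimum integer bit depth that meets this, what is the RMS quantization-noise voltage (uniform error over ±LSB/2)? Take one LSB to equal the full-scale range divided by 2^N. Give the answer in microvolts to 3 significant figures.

1.84 µV

V_FS = 6.68 V.
6.02 N + 1.76 ≥ 119.8 gives N ≥ 19.608, so the minimum integer is 20.
Step size = 6.68/1048576 V = 6.3705 µV.
σ_q = LSB/√12 = 6.3705 µV/3.4641 = 1.84 µV.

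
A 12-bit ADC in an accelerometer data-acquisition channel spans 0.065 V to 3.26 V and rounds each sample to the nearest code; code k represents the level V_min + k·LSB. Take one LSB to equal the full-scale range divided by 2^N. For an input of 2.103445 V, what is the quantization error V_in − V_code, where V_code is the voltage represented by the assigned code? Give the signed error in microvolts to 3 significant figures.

+228 µV

Span: 3.26 V − (0.065 V) = 3.195 V. LSB = 3.195 V / 2^12 ≈ 0.7800 mV.
Position in LSBs: (2.103445 − (0.065)) × 4096/3.195 = 2613.2929; rounding gives k = 2613.
Reconstructed level: 0.065 + 2613 × 3.195/4096 V = 2.103216553 V.
V_in − V_code = 2.103445 − (2.103216553) = +228 µV.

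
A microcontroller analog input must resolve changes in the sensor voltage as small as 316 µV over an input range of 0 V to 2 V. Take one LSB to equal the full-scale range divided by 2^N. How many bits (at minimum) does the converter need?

13 bits

Range is 2 V.
Levels needed ≥ 2/316 µV = 6329. 2^13 = 8192 suffices, so N_min = 13.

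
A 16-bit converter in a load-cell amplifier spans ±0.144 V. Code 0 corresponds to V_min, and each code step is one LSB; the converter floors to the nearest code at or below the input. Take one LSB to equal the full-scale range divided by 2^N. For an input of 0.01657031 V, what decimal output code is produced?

36538

Range = 0.144 − (-0.144) = 0.288 V. LSB = 0.288 V / 2^16 ≈ 4.395 µV.
(V_in − V_min) × 2^16/range = (0.01657031 − (-0.144)) × 65536/0.288 = 36538.666.
Floor → code = 36538.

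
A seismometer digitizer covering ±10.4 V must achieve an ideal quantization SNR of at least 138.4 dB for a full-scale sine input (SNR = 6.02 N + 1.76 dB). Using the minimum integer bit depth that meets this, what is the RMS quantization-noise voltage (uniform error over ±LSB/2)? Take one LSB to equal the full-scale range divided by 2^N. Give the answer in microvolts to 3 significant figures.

The full-scale span is 10.4 − (-10.4) = 20.8 V.
N ≥ (138.4 − 1.76)/6.02 = 22.698 → N_min = 23.
Step size = 20.8/8388608 V = 2.4796 µV.
σ_q = LSB/√12 = 2.4796 µV/3.4641 = 0.716 µV.

0.716 µV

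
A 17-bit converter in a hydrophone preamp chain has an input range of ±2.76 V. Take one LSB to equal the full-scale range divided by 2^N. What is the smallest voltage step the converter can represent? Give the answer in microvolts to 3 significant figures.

42.1 µV

Span: 2.76 V − (-2.76 V) = 5.52 V.
Number of codes = 2^17 = 131072.
One LSB is 5.52 V / 131072 = 42.1 µV.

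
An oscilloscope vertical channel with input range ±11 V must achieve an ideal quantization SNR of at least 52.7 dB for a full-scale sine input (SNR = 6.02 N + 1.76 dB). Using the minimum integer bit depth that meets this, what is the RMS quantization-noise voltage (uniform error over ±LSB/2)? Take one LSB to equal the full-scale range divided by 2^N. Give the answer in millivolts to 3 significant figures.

Range = 11 − (-11) = 22 V.
N ≥ (52.7 − 1.76)/6.02 = 8.462 → N_min = 9.
LSB = 22 V ÷ 2^9 = 22/512 V = 42.969 mV.
σ_q = LSB/√12 = 42.969 mV/3.4641 = 12.4 mV.

12.4 mV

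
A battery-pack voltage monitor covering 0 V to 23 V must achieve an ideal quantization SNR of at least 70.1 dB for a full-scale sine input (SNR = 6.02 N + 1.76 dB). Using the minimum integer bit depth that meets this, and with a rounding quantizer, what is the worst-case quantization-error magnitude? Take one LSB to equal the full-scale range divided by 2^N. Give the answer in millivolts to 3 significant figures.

Full-scale range = 23 V.
N ≥ (70.1 − 1.76)/6.02 = 11.352 → N_min = 12.
Step size = 23/4096 V = 5.6152 mV.
|e|_max = LSB/2 = 2.81 mV.

2.81 mV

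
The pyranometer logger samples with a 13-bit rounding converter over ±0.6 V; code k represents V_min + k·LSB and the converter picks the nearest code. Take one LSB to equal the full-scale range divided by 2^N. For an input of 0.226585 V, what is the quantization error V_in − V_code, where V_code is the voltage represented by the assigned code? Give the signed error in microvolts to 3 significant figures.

Span: 0.6 V − (-0.6 V) = 1.2 V. LSB = 1.2 V / 2^13 ≈ 146.5 µV.
(V_in − V_min)/LSB = (0.226585 − (-0.6)) × 8192/1.2 = 5642.8203 → nearest code k = 5643.
V_code = V_min + k × range/2^13 = -0.6 + 5643 × 1.2/8192 = 0.2266113281 V.
V_in − V_code = 0.226585 − (0.2266113281) = −26.3 µV.

−26.3 µV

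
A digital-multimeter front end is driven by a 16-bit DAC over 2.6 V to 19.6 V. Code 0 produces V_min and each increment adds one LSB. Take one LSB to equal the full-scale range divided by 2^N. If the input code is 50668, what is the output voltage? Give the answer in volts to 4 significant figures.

15.74 V

Span: 19.6 V − (2.6 V) = 17 V. LSB = 17 V / 2^16.
V_out = 2.6 + 50668 × (17/65536) V
      = 2.6 V + 13.1432 V = 15.7432 V.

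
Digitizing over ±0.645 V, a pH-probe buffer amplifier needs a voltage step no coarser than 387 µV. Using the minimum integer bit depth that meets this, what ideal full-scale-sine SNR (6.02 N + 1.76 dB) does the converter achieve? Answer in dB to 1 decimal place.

Range = 0.645 − (-0.645) = 1.29 V.
Levels needed ≥ 1.29/387 µV = 3333. 2^12 = 4096 suffices, so N_min = 12.
SNR = 6.02 × 12 + 1.76 = 74.00 dB.

74.0 dB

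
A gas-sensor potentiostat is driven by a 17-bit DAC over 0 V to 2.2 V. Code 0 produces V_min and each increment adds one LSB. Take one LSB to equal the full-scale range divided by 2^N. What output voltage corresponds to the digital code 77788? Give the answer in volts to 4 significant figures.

Full-scale range = 2.2 V. LSB = 2.2 V / 2^17.
Output = V_min + (77788/131072) × range = 0 + 0.593475 × 2.2 V
      = 0 V + 1.30565 V = 1.30565 V.

1.306 V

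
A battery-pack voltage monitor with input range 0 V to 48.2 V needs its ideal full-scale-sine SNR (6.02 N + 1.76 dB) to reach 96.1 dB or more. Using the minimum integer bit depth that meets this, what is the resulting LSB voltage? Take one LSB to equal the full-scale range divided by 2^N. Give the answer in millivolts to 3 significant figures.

Range is 48.2 V.
N ≥ (96.1 − 1.76)/6.02 = 15.671 → N_min = 16.
LSB = 48.2 V / 2^16 = 0.735 mV.

0.735 mV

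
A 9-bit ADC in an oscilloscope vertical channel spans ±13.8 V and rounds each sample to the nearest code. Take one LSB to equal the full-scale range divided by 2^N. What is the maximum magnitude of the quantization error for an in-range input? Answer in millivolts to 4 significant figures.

26.95 mV

Range = 13.8 − (-13.8) = 27.6 V.
Step size = 27.6/512 V = 53.9063 mV.
A rounding quantizer has |error| ≤ LSB/2 = 26.95 mV.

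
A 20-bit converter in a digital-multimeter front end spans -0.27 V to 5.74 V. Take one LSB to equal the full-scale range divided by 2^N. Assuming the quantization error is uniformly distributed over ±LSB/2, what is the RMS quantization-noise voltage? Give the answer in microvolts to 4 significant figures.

Range = 5.74 − (-0.27) = 6.01 V.
One LSB is 6.01 V / 1048576 = 5.73158 µV.
σ_q = LSB/√12 = 5.73158 µV/3.4641 = 1.655 µV.

1.655 µV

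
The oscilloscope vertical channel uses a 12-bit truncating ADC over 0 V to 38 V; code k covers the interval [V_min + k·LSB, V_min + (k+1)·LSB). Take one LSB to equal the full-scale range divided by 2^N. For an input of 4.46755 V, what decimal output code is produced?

481

V_FS = 38 V. LSB = 38 V / 2^12 ≈ 9.277 mV.
(V_in − V_min) × 2^12/range = (4.46755 − (0)) × 4096/38 = 481.555.
Floor → code = 481.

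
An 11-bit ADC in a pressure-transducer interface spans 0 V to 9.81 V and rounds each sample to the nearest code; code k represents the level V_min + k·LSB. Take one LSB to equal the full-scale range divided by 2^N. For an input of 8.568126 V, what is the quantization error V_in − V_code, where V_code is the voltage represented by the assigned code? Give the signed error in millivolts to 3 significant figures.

−1.25 mV

Span = 9.81 V. LSB = 9.81 V / 2^11 ≈ 4.790 mV.
(8.568126 − (0)) / LSB = 8.568126 × 2048/9.81 = 1788.7382. Nearest integer: k = 1789.
V_code = V_min + k × range/2^11 = 0 + 1789 × 9.81/2048 = 8.569379883 V.
Error = V_in − V_code = 8.568126 − (8.569379883) = −1.25 mV.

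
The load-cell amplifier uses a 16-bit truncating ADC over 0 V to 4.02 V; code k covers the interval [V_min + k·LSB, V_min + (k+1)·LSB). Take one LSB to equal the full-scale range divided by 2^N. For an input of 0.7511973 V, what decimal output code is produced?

Range is 4.02 V. LSB = 4.02 V / 2^16 ≈ 61.34 µV.
code = ⌊(V_in − V_min)/LSB⌋ = ⌊(V_in − V_min) × 2^16 / range⌋
     = ⌊(0.7511973 − (0)) × 65536 / 4.02⌋ = ⌊0.7511973 × 65536/4.02⌋
     = ⌊12246.385⌋ = 12246.

12246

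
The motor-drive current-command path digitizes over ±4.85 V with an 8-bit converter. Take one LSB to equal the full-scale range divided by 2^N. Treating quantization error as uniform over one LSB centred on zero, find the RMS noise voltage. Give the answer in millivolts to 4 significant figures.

Span: 4.85 V − (-4.85 V) = 9.7 V.
One LSB is 9.7 V / 256 = 37.8906 mV.
V_rms = LSB/√12 = 37.8906 mV / √12 = 10.94 mV.

10.94 mV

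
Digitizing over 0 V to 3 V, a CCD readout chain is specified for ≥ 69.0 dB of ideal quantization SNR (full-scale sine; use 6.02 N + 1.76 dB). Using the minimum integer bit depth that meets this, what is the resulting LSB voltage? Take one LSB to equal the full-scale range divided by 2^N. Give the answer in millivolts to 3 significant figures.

Full-scale range = 3 V.
N ≥ (69.0 − 1.76)/6.02 = 11.169 → N_min = 12.
One LSB is 3 V / 4096 = 0.732 mV.

0.732 mV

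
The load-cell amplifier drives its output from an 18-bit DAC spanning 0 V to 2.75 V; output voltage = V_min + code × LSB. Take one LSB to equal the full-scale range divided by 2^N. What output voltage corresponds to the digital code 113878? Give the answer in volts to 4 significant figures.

1.195 V

Span = 2.75 V. LSB = 2.75 V / 2^18.
Output = V_min + (113878/262144) × range = 0 + 0.434410 × 2.75 V
      = 0 V + 1.19463 V = 1.19463 V.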